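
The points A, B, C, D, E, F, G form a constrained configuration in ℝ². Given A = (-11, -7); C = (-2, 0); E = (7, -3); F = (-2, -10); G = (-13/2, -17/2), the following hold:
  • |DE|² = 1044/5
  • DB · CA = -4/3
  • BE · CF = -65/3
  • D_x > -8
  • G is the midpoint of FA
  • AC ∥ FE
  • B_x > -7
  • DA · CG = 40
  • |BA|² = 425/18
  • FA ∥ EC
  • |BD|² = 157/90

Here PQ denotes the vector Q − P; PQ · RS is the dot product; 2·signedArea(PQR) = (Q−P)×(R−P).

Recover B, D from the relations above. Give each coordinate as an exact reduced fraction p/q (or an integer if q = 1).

1. B_y = -31/6  [BE · CF = -65/3]
2. B_x = -13/2  [|BA|² = 425/18]
   → B = (-13/2, -31/6)
3. D_x = -37/5  [DA · CG = 40 ∩ DB · CA = -4/3]
4. D_y = -21/5  [DA · CG = 40 ∩ DB · CA = -4/3]
   → D = (-37/5, -21/5)

B = (-13/2, -31/6)
D = (-37/5, -21/5)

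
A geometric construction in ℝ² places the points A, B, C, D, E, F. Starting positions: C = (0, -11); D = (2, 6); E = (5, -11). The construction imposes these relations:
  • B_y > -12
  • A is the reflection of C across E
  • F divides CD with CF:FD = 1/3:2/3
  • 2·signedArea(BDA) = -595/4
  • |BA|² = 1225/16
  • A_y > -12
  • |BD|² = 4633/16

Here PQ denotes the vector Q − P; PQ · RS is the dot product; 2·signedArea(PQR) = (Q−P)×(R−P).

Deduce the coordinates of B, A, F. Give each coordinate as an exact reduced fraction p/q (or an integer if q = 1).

1. A_x = 10  [A is the reflection of C across E]
2. A_y = -11  [A is the reflection of C across E]
   → A = (10, -11)
3. F_x = 2/3  [F divides CD with CF:FD = 1/3:2/3]
4. F_y = -16/3  [F divides CD with CF:FD = 1/3:2/3]
   → F = (2/3, -16/3)
5. B_x = 5/4  [line 17·x + 8·y + 267/4 = 0 ∩ |BA|² = 1225/16]
6. B_y = -11  [line 17·x + 8·y + 267/4 = 0 ∩ |BA|² = 1225/16]
   → B = (5/4, -11)

A = (10, -11)
B = (5/4, -11)
F = (2/3, -16/3)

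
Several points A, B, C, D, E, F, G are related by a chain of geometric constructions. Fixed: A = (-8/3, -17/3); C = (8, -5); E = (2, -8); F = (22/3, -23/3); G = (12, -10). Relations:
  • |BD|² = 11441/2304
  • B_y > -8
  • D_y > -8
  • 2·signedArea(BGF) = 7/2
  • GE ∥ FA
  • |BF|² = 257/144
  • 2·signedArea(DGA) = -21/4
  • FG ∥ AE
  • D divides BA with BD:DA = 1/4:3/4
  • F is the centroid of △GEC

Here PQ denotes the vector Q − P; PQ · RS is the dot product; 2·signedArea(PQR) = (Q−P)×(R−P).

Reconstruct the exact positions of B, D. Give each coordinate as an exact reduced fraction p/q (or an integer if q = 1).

1. B_x = 6  [line -7/3·x + -14/3·y + -133/6 = 0 ∩ |BF|² = 257/144]
2. B_y = -31/4  [line -7/3·x + -14/3·y + -133/6 = 0 ∩ |BF|² = 257/144]
   → B = (6, -31/4)
3. D_x = 23/6  [D divides BA with BD:DA = 1/4:3/4]
4. D_y = -347/48  [D divides BA with BD:DA = 1/4:3/4]
   → D = (23/6, -347/48)

B = (6, -31/4)
D = (23/6, -347/48)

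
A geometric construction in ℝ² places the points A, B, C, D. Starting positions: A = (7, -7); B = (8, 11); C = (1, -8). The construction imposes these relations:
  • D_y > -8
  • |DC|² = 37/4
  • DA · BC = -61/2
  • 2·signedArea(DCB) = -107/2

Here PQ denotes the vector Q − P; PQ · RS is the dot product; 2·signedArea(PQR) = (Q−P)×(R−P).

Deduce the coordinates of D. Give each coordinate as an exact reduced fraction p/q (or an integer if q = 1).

D = (4, -15/2)

1. D_x = 4  [2·signedArea(DCB) = -107/2 ∩ DA · BC = -61/2]
2. D_y = -15/2  [2·signedArea(DCB) = -107/2 ∩ DA · BC = -61/2]
   → D = (4, -15/2)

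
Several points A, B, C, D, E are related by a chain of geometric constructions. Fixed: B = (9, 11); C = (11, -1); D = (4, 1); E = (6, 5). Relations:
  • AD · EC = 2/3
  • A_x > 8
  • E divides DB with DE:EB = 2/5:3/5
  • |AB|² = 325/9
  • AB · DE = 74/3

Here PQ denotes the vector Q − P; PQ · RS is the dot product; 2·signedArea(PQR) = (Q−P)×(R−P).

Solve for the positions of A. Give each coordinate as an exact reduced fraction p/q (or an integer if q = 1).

1. A_x = 26/3  [AD · EC = 2/3 ∩ AB · DE = 74/3]
2. A_y = 5  [AD · EC = 2/3 ∩ AB · DE = 74/3]
   → A = (26/3, 5)

A = (26/3, 5)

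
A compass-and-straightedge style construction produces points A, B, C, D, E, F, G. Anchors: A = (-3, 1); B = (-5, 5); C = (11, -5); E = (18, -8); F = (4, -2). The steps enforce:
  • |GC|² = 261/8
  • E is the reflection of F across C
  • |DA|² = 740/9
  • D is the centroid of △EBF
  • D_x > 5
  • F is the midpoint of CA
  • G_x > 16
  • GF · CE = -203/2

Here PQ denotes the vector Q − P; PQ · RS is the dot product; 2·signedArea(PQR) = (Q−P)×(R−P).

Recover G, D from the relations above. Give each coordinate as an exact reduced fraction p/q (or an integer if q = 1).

1. G_x = 65/4  [line -7·x + 3·y + 271/2 = 0 ∩ |GC|² = 261/8]
2. G_y = -29/4  [line -7·x + 3·y + 271/2 = 0 ∩ |GC|² = 261/8]
   → G = (65/4, -29/4)
3. D_x = 17/3  [D is the centroid of △EBF]
4. D_y = -5/3  [D is the centroid of △EBF]
   → D = (17/3, -5/3)

D = (17/3, -5/3)
G = (65/4, -29/4)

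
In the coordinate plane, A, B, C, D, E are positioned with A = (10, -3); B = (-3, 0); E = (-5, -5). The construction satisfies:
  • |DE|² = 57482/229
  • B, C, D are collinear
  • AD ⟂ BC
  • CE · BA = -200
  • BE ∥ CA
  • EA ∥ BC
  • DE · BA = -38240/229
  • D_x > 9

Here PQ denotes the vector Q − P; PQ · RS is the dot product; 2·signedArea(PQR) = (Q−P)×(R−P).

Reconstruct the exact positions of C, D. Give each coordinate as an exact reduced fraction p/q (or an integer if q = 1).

1. C_x = 12  [BE ∥ CA ∩ EA ∥ BC]
2. C_y = 2  [BE ∥ CA ∩ EA ∥ BC]
   → C = (12, 2)
3. D_x = 2148/229  [B, C, D are collinear ∩ AD ⟂ BC]
4. D_y = 378/229  [B, C, D are collinear ∩ AD ⟂ BC]
   → D = (2148/229, 378/229)

C = (12, 2)
D = (2148/229, 378/229)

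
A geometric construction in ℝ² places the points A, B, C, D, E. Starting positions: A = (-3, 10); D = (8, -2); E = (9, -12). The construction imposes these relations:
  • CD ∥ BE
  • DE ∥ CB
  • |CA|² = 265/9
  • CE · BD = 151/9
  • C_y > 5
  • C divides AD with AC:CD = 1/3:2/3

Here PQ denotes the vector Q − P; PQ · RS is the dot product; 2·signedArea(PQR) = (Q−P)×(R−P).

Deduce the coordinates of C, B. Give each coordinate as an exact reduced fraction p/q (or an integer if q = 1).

B = (5/3, -4)
C = (2/3, 6)

1. C_x = 2/3  [C divides AD with AC:CD = 1/3:2/3]
2. C_y = 6  [C divides AD with AC:CD = 1/3:2/3]
   → C = (2/3, 6)
3. B_x = 5/3  [CD ∥ BE ∩ DE ∥ CB]
4. B_y = -4  [CD ∥ BE ∩ DE ∥ CB]
   → B = (5/3, -4)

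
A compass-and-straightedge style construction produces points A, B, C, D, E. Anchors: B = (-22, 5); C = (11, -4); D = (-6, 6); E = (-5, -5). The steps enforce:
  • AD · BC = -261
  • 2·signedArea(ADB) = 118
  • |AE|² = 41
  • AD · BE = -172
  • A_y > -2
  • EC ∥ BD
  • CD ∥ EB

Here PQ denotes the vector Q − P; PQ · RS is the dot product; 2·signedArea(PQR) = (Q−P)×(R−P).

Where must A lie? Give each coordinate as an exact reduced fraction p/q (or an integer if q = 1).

1. A_x = 0  [AD · BC = -261 ∩ 2·signedArea(ADB) = 118]
2. A_y = -1  [AD · BC = -261 ∩ 2·signedArea(ADB) = 118]
   → A = (0, -1)

A = (0, -1)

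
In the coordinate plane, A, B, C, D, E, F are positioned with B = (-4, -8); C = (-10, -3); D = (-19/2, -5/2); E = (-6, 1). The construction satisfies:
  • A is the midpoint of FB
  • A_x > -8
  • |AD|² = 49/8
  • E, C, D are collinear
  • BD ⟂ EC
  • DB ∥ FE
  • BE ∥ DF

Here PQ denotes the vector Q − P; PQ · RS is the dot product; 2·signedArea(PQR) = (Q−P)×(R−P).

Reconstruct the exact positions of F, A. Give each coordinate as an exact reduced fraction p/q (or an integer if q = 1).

A = (-31/4, -3/4)
F = (-23/2, 13/2)

1. F_x = -23/2  [DB ∥ FE ∩ BE ∥ DF]
2. F_y = 13/2  [DB ∥ FE ∩ BE ∥ DF]
   → F = (-23/2, 13/2)
3. A_x = -31/4  [A is the midpoint of FB]
4. A_y = -3/4  [A is the midpoint of FB]
   → A = (-31/4, -3/4)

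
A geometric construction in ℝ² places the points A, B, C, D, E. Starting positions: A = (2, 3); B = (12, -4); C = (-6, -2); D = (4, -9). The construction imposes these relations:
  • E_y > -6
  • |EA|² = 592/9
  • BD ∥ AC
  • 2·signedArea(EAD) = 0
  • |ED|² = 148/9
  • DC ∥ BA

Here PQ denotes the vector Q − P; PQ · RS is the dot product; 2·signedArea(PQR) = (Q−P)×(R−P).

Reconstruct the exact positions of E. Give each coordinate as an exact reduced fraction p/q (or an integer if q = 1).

E = (10/3, -5)

1. E_x = 10/3  [line 12·x + 2·y + -30 = 0 ∩ |ED|² = 148/9]
2. E_y = -5  [line 12·x + 2·y + -30 = 0 ∩ |ED|² = 148/9]
   → E = (10/3, -5)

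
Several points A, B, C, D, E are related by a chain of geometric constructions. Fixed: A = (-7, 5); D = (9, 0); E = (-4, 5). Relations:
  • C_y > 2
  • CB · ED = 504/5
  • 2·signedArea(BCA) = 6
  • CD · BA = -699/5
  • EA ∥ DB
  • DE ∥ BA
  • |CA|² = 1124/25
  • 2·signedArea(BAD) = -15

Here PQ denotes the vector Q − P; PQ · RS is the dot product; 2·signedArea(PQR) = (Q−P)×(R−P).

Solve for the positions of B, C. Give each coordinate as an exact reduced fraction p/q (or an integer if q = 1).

B = (6, 0)
C = (-3/5, 3)

1. B_x = 6  [DE ∥ BA ∩ EA ∥ DB]
2. B_y = 0  [DE ∥ BA ∩ EA ∥ DB]
   → B = (6, 0)
3. C_x = -3/5  [CD · BA = -699/5 ∩ 2·signedArea(BCA) = 6]
4. C_y = 3  [CD · BA = -699/5 ∩ 2·signedArea(BCA) = 6]
   → C = (-3/5, 3)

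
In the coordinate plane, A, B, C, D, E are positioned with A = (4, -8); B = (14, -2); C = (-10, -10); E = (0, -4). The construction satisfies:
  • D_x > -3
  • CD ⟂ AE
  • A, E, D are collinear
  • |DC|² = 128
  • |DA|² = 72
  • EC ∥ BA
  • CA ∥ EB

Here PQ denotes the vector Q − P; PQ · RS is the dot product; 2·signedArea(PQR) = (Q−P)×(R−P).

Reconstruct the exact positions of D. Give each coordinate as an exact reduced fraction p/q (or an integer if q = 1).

D = (-2, -2)

1. D_x = -2  [A, E, D are collinear ∩ CD ⟂ AE]
2. D_y = -2  [A, E, D are collinear ∩ CD ⟂ AE]
   → D = (-2, -2)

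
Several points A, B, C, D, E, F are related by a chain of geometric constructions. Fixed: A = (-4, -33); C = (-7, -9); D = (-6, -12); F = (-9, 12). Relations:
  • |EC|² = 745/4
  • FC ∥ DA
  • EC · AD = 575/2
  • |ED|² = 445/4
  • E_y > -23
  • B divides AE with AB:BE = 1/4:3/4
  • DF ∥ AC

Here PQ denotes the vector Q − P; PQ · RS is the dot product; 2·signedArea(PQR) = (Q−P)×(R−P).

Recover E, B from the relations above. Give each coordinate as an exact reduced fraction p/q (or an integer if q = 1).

1. E_x = -5  [line 2·x + -21·y + -925/2 = 0 ∩ |ED|² = 445/4]
2. E_y = -45/2  [line 2·x + -21·y + -925/2 = 0 ∩ |ED|² = 445/4]
   → E = (-5, -45/2)
3. B_x = -17/4  [B divides AE with AB:BE = 1/4:3/4]
4. B_y = -243/8  [B divides AE with AB:BE = 1/4:3/4]
   → B = (-17/4, -243/8)

B = (-17/4, -243/8)
E = (-5, -45/2)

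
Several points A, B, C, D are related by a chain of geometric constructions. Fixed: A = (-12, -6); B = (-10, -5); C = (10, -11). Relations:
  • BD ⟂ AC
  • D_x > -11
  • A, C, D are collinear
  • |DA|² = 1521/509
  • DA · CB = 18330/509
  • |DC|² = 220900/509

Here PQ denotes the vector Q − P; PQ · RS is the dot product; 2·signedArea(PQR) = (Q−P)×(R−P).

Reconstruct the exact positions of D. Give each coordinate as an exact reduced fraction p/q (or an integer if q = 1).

1. D_x = -5250/509  [A, C, D are collinear ∩ BD ⟂ AC]
2. D_y = -3249/509  [A, C, D are collinear ∩ BD ⟂ AC]
   → D = (-5250/509, -3249/509)

D = (-5250/509, -3249/509)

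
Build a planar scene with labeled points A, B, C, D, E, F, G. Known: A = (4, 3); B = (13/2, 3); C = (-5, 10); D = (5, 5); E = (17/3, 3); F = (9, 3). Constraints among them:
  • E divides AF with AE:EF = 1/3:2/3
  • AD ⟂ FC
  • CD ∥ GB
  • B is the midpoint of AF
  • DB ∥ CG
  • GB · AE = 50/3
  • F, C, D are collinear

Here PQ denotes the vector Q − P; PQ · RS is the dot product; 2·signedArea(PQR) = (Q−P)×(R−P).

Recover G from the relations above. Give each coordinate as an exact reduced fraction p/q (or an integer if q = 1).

G = (-7/2, 8)

1. G_x = -7/2  [CD ∥ GB ∩ DB ∥ CG]
2. G_y = 8  [CD ∥ GB ∩ DB ∥ CG]
   → G = (-7/2, 8)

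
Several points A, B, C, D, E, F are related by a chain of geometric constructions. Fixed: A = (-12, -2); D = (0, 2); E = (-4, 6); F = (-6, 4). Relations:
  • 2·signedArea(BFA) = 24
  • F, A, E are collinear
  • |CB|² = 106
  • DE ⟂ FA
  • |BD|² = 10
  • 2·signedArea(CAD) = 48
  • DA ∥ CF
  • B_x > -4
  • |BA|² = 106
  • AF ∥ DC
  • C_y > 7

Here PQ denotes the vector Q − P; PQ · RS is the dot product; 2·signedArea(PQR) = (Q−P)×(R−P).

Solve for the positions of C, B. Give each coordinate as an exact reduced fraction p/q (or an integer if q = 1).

1. C_x = 6  [DA ∥ CF ∩ AF ∥ DC]
2. C_y = 8  [DA ∥ CF ∩ AF ∥ DC]
   → C = (6, 8)
3. B_x = -3  [line 6·x + -6·y + 36 = 0 ∩ |BA|² = 106]
4. B_y = 3  [line 6·x + -6·y + 36 = 0 ∩ |BA|² = 106]
   → B = (-3, 3)

B = (-3, 3)
C = (6, 8)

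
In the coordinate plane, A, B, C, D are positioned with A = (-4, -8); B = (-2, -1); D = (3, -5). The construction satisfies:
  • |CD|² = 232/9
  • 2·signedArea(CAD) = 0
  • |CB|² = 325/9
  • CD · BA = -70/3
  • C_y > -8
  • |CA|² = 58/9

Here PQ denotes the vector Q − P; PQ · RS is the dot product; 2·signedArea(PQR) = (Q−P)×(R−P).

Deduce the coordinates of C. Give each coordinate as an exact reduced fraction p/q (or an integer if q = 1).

C = (-5/3, -7)

1. C_x = -5/3  [2·signedArea(CAD) = 0 ∩ CD · BA = -70/3]
2. C_y = -7  [2·signedArea(CAD) = 0 ∩ CD · BA = -70/3]
   → C = (-5/3, -7)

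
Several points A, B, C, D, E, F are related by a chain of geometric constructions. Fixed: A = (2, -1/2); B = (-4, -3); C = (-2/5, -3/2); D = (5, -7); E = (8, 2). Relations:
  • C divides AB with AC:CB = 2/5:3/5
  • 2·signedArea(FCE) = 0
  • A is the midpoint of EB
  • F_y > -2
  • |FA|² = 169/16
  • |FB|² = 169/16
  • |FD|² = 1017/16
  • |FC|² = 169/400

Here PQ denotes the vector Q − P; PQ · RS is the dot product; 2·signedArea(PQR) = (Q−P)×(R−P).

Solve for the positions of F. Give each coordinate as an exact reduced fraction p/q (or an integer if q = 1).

F = (-1, -7/4)

1. F_x = -1  [line -7/2·x + 42/5·y + 56/5 = 0 ∩ |FB|² = 169/16]
2. F_y = -7/4  [line -7/2·x + 42/5·y + 56/5 = 0 ∩ |FB|² = 169/16]
   → F = (-1, -7/4)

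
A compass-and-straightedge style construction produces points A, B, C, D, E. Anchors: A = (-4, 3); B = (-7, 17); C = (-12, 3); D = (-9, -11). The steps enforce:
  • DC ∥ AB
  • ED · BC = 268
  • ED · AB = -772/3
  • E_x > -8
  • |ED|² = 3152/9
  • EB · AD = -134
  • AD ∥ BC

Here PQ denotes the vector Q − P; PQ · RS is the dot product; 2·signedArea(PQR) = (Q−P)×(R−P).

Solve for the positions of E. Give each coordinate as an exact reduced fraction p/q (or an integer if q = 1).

E = (-23/3, 23/3)

1. E_x = -23/3  [EB · AD = -134 ∩ ED · AB = -772/3]
2. E_y = 23/3  [EB · AD = -134 ∩ ED · AB = -772/3]
   → E = (-23/3, 23/3)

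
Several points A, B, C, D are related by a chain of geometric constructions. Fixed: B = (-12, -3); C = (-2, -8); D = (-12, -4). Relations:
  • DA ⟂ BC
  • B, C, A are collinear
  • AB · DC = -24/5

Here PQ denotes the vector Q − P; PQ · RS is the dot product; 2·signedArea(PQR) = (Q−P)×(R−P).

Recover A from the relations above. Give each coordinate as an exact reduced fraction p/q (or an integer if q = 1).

1. A_x = -58/5  [B, C, A are collinear ∩ DA ⟂ BC]
2. A_y = -16/5  [B, C, A are collinear ∩ DA ⟂ BC]
   → A = (-58/5, -16/5)

A = (-58/5, -16/5)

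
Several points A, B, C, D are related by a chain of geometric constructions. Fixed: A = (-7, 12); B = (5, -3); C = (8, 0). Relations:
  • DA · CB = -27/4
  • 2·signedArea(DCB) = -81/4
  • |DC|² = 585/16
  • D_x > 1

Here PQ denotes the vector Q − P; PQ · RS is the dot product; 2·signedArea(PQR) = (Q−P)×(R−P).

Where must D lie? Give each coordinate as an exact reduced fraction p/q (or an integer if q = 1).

1. D_x = 2  [DA · CB = -27/4 ∩ 2·signedArea(DCB) = -81/4]
2. D_y = 3/4  [DA · CB = -27/4 ∩ 2·signedArea(DCB) = -81/4]
   → D = (2, 3/4)

D = (2, 3/4)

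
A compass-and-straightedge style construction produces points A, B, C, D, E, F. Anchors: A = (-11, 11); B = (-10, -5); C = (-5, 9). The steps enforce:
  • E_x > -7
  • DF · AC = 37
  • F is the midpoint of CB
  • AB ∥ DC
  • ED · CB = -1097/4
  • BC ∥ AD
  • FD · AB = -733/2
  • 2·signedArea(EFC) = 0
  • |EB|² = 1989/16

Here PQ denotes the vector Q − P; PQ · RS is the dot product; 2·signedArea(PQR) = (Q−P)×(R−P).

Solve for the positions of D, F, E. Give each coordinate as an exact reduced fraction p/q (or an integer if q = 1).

1. D_x = -6  [AB ∥ DC ∩ BC ∥ AD]
2. D_y = 25  [AB ∥ DC ∩ BC ∥ AD]
   → D = (-6, 25)
3. F_x = -15/2  [F is the midpoint of CB]
4. F_y = 2  [F is the midpoint of CB]
   → F = (-15/2, 2)
5. E_x = -25/4  [2·signedArea(EFC) = 0 ∩ ED · CB = -1097/4]
6. E_y = 11/2  [2·signedArea(EFC) = 0 ∩ ED · CB = -1097/4]
   → E = (-25/4, 11/2)

D = (-6, 25)
E = (-25/4, 11/2)
F = (-15/2, 2)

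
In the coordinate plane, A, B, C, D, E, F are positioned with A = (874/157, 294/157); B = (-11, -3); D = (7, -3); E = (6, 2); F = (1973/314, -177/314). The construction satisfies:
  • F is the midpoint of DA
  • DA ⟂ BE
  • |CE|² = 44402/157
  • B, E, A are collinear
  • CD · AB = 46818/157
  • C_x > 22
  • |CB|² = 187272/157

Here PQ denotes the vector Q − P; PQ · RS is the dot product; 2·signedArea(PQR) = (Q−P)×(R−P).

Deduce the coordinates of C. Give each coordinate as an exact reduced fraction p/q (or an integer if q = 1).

1. C_x = 3475/157  [line 2601/157·x + 765/157·y + -62730/157 = 0 ∩ |CB|² = 187272/157]
2. C_y = 1059/157  [line 2601/157·x + 765/157·y + -62730/157 = 0 ∩ |CB|² = 187272/157]
   → C = (3475/157, 1059/157)

C = (3475/157, 1059/157)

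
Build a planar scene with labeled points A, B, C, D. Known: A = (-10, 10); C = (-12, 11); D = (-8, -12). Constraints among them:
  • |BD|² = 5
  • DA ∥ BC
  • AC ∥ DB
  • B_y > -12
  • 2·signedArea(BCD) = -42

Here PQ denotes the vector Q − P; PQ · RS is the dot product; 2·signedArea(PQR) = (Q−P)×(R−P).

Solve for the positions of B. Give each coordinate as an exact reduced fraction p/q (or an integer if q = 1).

1. B_x = -10  [DA ∥ BC ∩ AC ∥ DB]
2. B_y = -11  [DA ∥ BC ∩ AC ∥ DB]
   → B = (-10, -11)

B = (-10, -11)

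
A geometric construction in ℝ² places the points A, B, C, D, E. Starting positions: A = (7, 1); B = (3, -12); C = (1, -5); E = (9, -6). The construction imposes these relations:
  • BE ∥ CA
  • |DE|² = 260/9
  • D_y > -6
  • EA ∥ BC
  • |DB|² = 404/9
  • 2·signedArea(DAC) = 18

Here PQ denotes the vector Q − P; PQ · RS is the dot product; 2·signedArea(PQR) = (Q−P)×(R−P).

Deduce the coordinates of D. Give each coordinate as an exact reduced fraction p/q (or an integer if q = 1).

1. D_x = 11/3  [line 6·x + -6·y + -54 = 0 ∩ |DB|² = 404/9]
2. D_y = -16/3  [line 6·x + -6·y + -54 = 0 ∩ |DB|² = 404/9]
   → D = (11/3, -16/3)

D = (11/3, -16/3)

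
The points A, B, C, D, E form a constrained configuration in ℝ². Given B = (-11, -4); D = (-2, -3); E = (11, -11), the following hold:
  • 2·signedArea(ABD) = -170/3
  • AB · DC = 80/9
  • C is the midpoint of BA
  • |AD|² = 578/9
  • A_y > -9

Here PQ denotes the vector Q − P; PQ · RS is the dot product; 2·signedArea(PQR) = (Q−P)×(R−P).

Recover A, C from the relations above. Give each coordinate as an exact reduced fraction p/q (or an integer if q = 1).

1. A_x = 11/3  [line -1·x + 9·y + 245/3 = 0 ∩ |AD|² = 578/9]
2. A_y = -26/3  [line -1·x + 9·y + 245/3 = 0 ∩ |AD|² = 578/9]
   → A = (11/3, -26/3)
3. C_x = -11/3  [AB · DC = 80/9 ∩ C is the midpoint of BA]
4. C_y = -19/3  [AB · DC = 80/9 ∩ C is the midpoint of BA]
   → C = (-11/3, -19/3)

A = (11/3, -26/3)
C = (-11/3, -19/3)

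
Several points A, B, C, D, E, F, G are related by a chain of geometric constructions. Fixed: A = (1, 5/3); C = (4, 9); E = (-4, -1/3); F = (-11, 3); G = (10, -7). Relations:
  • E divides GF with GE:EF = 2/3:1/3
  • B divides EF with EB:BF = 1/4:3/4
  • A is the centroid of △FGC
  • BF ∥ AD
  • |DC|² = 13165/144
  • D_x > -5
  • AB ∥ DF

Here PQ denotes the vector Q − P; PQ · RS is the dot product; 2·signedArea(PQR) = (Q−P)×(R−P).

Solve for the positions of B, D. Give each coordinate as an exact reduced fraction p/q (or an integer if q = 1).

1. B_x = -23/4  [B divides EF with EB:BF = 1/4:3/4]
2. B_y = 1/2  [B divides EF with EB:BF = 1/4:3/4]
   → B = (-23/4, 1/2)
3. D_x = -17/4  [AB ∥ DF ∩ BF ∥ AD]
4. D_y = 25/6  [AB ∥ DF ∩ BF ∥ AD]
   → D = (-17/4, 25/6)

B = (-23/4, 1/2)
D = (-17/4, 25/6)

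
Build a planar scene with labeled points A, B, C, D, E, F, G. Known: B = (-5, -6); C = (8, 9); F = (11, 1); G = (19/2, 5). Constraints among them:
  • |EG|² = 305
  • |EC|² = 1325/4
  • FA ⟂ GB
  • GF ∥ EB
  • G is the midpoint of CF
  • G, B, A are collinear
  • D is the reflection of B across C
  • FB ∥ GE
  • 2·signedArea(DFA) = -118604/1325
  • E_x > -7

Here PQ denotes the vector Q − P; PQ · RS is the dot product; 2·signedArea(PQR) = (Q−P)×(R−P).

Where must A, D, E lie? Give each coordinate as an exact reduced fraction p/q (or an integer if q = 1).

A = (11297/1325, 5646/1325)
D = (21, 24)
E = (-13/2, -2)

1. A_x = 11297/1325  [G, B, A are collinear ∩ FA ⟂ GB]
2. A_y = 5646/1325  [G, B, A are collinear ∩ FA ⟂ GB]
   → A = (11297/1325, 5646/1325)
3. D_x = 21  [D is the reflection of B across C]
4. D_y = 24  [D is the reflection of B across C]
   → D = (21, 24)
5. E_x = -13/2  [GF ∥ EB ∩ FB ∥ GE]
6. E_y = -2  [GF ∥ EB ∩ FB ∥ GE]
   → E = (-13/2, -2)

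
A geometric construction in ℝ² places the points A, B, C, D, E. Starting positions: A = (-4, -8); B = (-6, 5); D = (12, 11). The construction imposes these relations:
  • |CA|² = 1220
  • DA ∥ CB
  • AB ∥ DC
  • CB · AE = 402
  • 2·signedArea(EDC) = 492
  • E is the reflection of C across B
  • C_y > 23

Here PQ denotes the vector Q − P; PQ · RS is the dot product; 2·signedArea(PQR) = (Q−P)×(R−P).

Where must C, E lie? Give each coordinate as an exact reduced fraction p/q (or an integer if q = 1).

C = (10, 24)
E = (-22, -14)

1. C_x = 10  [DA ∥ CB ∩ AB ∥ DC]
2. C_y = 24  [DA ∥ CB ∩ AB ∥ DC]
   → C = (10, 24)
3. E_x = -22  [E is the reflection of C across B]
4. E_y = -14  [E is the reflection of C across B]
   → E = (-22, -14)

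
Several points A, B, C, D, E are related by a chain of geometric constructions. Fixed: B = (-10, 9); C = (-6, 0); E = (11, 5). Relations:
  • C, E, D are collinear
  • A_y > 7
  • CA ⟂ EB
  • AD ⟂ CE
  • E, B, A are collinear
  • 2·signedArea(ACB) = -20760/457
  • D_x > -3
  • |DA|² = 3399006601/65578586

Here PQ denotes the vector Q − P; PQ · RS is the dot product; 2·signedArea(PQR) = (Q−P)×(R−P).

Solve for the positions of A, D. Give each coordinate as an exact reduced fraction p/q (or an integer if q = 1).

A = (-2050/457, 3633/457)
D = (-352195/143498, 149645/143498)

1. A_x = -2050/457  [E, B, A are collinear ∩ CA ⟂ EB]
2. A_y = 3633/457  [E, B, A are collinear ∩ CA ⟂ EB]
   → A = (-2050/457, 3633/457)
3. D_x = -352195/143498  [C, E, D are collinear ∩ AD ⟂ CE]
4. D_y = 149645/143498  [C, E, D are collinear ∩ AD ⟂ CE]
   → D = (-352195/143498, 149645/143498)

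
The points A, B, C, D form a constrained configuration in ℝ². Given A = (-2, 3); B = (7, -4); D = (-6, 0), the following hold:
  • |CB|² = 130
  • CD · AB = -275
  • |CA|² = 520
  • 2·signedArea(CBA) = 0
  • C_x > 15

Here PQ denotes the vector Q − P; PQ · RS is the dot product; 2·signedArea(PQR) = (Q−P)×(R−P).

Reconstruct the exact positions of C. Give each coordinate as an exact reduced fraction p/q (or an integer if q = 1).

C = (16, -11)

1. C_x = 16  [2·signedArea(CBA) = 0 ∩ CD · AB = -275]
2. C_y = -11  [2·signedArea(CBA) = 0 ∩ CD · AB = -275]
   → C = (16, -11)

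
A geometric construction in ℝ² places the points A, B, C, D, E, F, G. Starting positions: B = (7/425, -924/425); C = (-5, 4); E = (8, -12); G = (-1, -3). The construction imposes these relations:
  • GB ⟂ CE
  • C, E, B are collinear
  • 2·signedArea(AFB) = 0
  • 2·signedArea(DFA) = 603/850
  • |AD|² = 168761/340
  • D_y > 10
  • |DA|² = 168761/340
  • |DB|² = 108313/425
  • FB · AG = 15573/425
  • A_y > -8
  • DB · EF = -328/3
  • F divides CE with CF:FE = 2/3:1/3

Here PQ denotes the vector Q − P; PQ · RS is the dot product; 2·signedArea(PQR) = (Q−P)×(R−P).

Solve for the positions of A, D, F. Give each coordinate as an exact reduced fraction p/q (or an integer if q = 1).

A = (3407/850, -3012/425)
D = (-9, 11)
F = (11/3, -20/3)

1. F_x = 11/3  [F divides CE with CF:FE = 2/3:1/3]
2. F_y = -20/3  [F divides CE with CF:FE = 2/3:1/3]
   → F = (11/3, -20/3)
3. A_x = 3407/850  [2·signedArea(AFB) = 0 ∩ FB · AG = 15573/425]
4. A_y = -3012/425  [2·signedArea(AFB) = 0 ∩ FB · AG = 15573/425]
   → A = (3407/850, -3012/425)
5. D_x = -9  [DB · EF = -328/3 ∩ 2·signedArea(DFA) = 603/850]
6. D_y = 11  [DB · EF = -328/3 ∩ 2·signedArea(DFA) = 603/850]
   → D = (-9, 11)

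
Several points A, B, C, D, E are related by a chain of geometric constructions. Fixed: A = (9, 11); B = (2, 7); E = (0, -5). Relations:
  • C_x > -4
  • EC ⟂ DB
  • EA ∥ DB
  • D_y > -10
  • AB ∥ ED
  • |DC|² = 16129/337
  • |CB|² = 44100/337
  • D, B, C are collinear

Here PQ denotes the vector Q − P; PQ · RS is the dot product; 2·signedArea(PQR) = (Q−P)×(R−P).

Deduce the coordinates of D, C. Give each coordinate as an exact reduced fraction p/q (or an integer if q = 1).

C = (-1216/337, -1001/337)
D = (-7, -9)

1. D_x = -7  [EA ∥ DB ∩ AB ∥ ED]
2. D_y = -9  [EA ∥ DB ∩ AB ∥ ED]
   → D = (-7, -9)
3. C_x = -1216/337  [D, B, C are collinear ∩ EC ⟂ DB]
4. C_y = -1001/337  [D, B, C are collinear ∩ EC ⟂ DB]
   → C = (-1216/337, -1001/337)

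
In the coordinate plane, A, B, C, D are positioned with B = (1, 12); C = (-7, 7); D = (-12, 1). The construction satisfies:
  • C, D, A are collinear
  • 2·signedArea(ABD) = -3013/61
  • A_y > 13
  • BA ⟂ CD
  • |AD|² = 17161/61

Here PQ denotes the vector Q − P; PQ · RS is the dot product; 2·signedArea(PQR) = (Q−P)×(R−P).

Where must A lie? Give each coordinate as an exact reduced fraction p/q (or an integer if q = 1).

A = (-77/61, 847/61)

1. A_x = -77/61  [C, D, A are collinear ∩ BA ⟂ CD]
2. A_y = 847/61  [C, D, A are collinear ∩ BA ⟂ CD]
   → A = (-77/61, 847/61)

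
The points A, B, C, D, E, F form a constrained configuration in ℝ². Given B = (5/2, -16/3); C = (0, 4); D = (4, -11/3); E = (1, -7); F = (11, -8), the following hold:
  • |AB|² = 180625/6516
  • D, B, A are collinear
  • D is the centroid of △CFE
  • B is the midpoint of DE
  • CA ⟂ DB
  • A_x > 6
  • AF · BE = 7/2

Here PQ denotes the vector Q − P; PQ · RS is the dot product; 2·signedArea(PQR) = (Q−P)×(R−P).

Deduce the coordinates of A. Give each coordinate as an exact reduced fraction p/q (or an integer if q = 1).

A = (1090/181, -257/181)

1. A_x = 1090/181  [D, B, A are collinear ∩ CA ⟂ DB]
2. A_y = -257/181  [D, B, A are collinear ∩ CA ⟂ DB]
   → A = (1090/181, -257/181)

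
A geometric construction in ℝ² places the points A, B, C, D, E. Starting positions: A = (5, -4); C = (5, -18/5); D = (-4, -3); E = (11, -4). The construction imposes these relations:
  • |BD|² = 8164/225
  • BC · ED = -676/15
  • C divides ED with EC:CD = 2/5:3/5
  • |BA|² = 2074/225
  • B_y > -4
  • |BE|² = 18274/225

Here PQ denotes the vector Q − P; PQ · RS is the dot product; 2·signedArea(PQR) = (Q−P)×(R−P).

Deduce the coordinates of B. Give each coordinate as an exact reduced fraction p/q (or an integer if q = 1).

1. B_x = 2  [line 15·x + -1·y + -503/15 = 0 ∩ |BA|² = 2074/225]
2. B_y = -53/15  [line 15·x + -1·y + -503/15 = 0 ∩ |BA|² = 2074/225]
   → B = (2, -53/15)

B = (2, -53/15)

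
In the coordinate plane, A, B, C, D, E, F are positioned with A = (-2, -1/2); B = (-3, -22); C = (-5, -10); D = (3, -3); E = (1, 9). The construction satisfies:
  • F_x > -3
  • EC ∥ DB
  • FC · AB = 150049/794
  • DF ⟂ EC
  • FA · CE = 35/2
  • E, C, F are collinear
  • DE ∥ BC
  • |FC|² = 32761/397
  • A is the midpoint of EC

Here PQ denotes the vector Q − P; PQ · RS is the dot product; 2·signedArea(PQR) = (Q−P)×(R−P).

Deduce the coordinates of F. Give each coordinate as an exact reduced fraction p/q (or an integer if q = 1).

F = (-899/397, -531/397)

1. F_x = -899/397  [E, C, F are collinear ∩ DF ⟂ EC]
2. F_y = -531/397  [E, C, F are collinear ∩ DF ⟂ EC]
   → F = (-899/397, -531/397)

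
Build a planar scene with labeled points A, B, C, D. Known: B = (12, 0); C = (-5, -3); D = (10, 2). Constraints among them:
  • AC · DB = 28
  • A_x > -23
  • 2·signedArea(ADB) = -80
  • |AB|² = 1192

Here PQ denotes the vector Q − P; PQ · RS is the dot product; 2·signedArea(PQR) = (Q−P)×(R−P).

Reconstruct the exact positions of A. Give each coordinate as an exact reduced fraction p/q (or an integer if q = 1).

1. A_x = -22  [2·signedArea(ADB) = -80 ∩ AC · DB = 28]
2. A_y = -6  [2·signedArea(ADB) = -80 ∩ AC · DB = 28]
   → A = (-22, -6)

A = (-22, -6)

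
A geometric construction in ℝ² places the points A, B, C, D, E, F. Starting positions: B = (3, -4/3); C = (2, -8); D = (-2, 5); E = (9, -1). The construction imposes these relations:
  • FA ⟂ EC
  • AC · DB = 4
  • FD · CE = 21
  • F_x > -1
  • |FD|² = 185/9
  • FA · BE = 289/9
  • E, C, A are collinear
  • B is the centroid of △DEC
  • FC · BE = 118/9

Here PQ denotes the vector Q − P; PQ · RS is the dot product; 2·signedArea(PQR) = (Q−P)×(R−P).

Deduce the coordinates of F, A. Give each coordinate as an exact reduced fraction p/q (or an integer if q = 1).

A = (5, -5)
F = (-2/3, 2/3)

1. F_x = -2/3  [FC · BE = 118/9 ∩ FD · CE = 21]
2. F_y = 2/3  [FC · BE = 118/9 ∩ FD · CE = 21]
   → F = (-2/3, 2/3)
3. A_x = 5  [E, C, A are collinear ∩ FA ⟂ EC]
4. A_y = -5  [E, C, A are collinear ∩ FA ⟂ EC]
   → A = (5, -5)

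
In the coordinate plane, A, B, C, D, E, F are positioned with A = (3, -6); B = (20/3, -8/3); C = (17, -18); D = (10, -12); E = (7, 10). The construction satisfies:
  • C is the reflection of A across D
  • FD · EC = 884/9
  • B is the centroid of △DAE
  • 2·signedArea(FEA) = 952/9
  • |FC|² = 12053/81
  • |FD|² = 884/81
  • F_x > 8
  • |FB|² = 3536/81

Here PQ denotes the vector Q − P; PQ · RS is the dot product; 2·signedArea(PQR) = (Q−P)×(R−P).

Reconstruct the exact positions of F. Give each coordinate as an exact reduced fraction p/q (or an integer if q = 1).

1. F_x = 80/9  [2·signedArea(FEA) = 952/9 ∩ FD · EC = 884/9]
2. F_y = -80/9  [2·signedArea(FEA) = 952/9 ∩ FD · EC = 884/9]
   → F = (80/9, -80/9)

F = (80/9, -80/9)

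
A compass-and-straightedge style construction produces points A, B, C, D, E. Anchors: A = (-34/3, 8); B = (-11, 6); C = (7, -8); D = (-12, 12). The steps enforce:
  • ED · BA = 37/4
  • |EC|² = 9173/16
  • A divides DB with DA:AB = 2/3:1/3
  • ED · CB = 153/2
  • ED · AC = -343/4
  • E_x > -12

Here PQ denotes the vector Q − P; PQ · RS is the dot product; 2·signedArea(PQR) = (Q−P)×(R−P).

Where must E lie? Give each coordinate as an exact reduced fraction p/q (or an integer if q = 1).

E = (-45/4, 15/2)

1. E_x = -45/4  [ED · BA = 37/4 ∩ ED · AC = -343/4]
2. E_y = 15/2  [ED · BA = 37/4 ∩ ED · AC = -343/4]
   → E = (-45/4, 15/2)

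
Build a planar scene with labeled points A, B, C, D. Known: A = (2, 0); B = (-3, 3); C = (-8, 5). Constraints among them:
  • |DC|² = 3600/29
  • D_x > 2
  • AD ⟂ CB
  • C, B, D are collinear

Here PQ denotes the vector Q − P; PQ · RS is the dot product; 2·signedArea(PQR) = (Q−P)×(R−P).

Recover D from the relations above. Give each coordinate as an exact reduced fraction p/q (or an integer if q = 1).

D = (68/29, 25/29)

1. D_x = 68/29  [C, B, D are collinear ∩ AD ⟂ CB]
2. D_y = 25/29  [C, B, D are collinear ∩ AD ⟂ CB]
   → D = (68/29, 25/29)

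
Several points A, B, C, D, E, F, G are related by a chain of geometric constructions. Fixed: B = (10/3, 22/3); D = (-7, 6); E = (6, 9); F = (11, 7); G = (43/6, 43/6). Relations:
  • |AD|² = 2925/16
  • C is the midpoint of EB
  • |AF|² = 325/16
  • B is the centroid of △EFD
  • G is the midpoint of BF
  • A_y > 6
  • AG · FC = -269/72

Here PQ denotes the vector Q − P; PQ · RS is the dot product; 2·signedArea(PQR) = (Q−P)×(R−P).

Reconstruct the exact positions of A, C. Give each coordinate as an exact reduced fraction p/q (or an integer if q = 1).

A = (13/2, 27/4)
C = (14/3, 49/6)

1. C_x = 14/3  [C is the midpoint of EB]
2. C_y = 49/6  [C is the midpoint of EB]
   → C = (14/3, 49/6)
3. A_x = 13/2  [line 19/3·x + -7/6·y + -799/24 = 0 ∩ |AD|² = 2925/16]
4. A_y = 27/4  [line 19/3·x + -7/6·y + -799/24 = 0 ∩ |AD|² = 2925/16]
   → A = (13/2, 27/4)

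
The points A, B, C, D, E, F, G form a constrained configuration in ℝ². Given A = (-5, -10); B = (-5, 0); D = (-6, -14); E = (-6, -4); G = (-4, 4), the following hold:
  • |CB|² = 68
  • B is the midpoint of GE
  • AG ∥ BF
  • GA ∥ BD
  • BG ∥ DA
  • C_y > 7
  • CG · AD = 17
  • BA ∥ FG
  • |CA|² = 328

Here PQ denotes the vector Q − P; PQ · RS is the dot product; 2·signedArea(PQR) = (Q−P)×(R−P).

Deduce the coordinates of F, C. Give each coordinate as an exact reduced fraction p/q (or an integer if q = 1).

1. F_x = -4  [BA ∥ FG ∩ AG ∥ BF]
2. F_y = 14  [BA ∥ FG ∩ AG ∥ BF]
   → F = (-4, 14)
3. C_x = -3  [line 1·x + 4·y + -29 = 0 ∩ |CA|² = 328]
4. C_y = 8  [line 1·x + 4·y + -29 = 0 ∩ |CA|² = 328]
   → C = (-3, 8)

C = (-3, 8)
F = (-4, 14)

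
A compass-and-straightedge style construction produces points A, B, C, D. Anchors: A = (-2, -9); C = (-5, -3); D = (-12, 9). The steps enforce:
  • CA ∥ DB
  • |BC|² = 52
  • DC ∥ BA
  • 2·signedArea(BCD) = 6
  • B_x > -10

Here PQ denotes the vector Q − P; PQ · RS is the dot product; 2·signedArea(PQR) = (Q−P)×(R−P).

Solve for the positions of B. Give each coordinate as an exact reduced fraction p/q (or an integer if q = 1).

1. B_x = -9  [DC ∥ BA ∩ CA ∥ DB]
2. B_y = 3  [DC ∥ BA ∩ CA ∥ DB]
   → B = (-9, 3)

B = (-9, 3)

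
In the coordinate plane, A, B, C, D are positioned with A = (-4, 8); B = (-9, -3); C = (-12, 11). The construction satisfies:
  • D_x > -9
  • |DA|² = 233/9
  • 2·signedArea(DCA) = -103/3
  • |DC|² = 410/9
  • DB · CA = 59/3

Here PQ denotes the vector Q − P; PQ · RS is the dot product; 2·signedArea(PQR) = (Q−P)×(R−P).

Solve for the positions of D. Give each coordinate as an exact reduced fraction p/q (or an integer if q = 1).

D = (-25/3, 16/3)

1. D_x = -25/3  [2·signedArea(DCA) = -103/3 ∩ DB · CA = 59/3]
2. D_y = 16/3  [2·signedArea(DCA) = -103/3 ∩ DB · CA = 59/3]
   → D = (-25/3, 16/3)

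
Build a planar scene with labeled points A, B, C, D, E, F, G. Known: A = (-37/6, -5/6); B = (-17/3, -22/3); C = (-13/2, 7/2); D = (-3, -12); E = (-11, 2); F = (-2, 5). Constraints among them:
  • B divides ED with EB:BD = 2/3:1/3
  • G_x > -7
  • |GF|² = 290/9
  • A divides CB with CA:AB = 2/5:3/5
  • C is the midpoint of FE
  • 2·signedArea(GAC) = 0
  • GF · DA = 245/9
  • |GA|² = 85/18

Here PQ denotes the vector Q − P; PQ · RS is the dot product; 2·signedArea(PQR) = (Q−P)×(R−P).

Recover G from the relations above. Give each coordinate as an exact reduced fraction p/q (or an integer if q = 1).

G = (-19/3, 4/3)

1. G_x = -19/3  [2·signedArea(GAC) = 0 ∩ GF · DA = 245/9]
2. G_y = 4/3  [2·signedArea(GAC) = 0 ∩ GF · DA = 245/9]
   → G = (-19/3, 4/3)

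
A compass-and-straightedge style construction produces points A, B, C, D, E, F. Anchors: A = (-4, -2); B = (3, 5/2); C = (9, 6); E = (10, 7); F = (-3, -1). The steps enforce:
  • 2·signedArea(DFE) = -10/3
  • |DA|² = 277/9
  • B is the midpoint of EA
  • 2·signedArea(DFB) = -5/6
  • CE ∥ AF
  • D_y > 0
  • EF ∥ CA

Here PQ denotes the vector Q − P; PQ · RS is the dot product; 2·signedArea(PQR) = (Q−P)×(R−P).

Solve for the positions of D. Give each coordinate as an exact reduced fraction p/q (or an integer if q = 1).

D = (2/3, 1)

1. D_x = 2/3  [2·signedArea(DFE) = -10/3 ∩ 2·signedArea(DFB) = -5/6]
2. D_y = 1  [2·signedArea(DFE) = -10/3 ∩ 2·signedArea(DFB) = -5/6]
   → D = (2/3, 1)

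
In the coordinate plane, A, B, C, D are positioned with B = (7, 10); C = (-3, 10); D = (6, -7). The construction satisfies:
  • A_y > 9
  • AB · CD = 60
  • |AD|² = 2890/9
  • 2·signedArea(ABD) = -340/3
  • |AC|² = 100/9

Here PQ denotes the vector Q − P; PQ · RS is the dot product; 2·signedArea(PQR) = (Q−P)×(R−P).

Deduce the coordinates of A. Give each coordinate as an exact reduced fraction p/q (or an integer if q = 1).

1. A_x = 1/3  [AB · CD = 60 ∩ 2·signedArea(ABD) = -340/3]
2. A_y = 10  [AB · CD = 60 ∩ 2·signedArea(ABD) = -340/3]
   → A = (1/3, 10)

A = (1/3, 10)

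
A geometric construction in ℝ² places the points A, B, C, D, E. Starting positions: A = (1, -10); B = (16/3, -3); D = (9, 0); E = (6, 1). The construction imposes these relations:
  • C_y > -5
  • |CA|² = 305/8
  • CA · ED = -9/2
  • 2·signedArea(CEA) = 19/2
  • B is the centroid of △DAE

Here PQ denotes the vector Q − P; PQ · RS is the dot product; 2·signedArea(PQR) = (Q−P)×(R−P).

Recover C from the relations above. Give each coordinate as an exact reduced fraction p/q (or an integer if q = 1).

C = (17/4, -19/4)

1. C_x = 17/4  [CA · ED = -9/2 ∩ 2·signedArea(CEA) = 19/2]
2. C_y = -19/4  [CA · ED = -9/2 ∩ 2·signedArea(CEA) = 19/2]
   → C = (17/4, -19/4)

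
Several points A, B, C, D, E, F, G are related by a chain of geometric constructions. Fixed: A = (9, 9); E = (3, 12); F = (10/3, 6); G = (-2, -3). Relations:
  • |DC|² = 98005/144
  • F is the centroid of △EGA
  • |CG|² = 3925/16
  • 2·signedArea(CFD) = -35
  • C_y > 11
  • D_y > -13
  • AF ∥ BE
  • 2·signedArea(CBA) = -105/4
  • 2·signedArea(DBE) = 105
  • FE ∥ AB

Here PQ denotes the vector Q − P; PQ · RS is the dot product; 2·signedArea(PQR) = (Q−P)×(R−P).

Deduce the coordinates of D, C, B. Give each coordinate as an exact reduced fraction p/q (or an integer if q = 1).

B = (26/3, 15)
C = (9/2, 45/4)
D = (-22/3, -12)

1. B_x = 26/3  [AF ∥ BE ∩ FE ∥ AB]
2. B_y = 15  [AF ∥ BE ∩ FE ∥ AB]
   → B = (26/3, 15)
3. C_x = 9/2  [line 6·x + 1/3·y + -123/4 = 0 ∩ |CG|² = 3925/16]
4. C_y = 45/4  [line 6·x + 1/3·y + -123/4 = 0 ∩ |CG|² = 3925/16]
   → C = (9/2, 45/4)
5. D_x = -22/3  [2·signedArea(DBE) = 105 ∩ 2·signedArea(CFD) = -35]
6. D_y = -12  [2·signedArea(DBE) = 105 ∩ 2·signedArea(CFD) = -35]
   → D = (-22/3, -12)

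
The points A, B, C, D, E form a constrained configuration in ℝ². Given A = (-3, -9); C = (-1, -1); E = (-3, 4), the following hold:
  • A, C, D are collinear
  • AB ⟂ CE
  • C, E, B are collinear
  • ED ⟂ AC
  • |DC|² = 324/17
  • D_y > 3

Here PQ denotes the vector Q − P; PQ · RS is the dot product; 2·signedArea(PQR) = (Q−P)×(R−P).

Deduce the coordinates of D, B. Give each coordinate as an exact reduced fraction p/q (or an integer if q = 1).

B = (43/29, -209/29)
D = (1/17, 55/17)

1. D_x = 1/17  [A, C, D are collinear ∩ ED ⟂ AC]
2. D_y = 55/17  [A, C, D are collinear ∩ ED ⟂ AC]
   → D = (1/17, 55/17)
3. B_x = 43/29  [C, E, B are collinear ∩ AB ⟂ CE]
4. B_y = -209/29  [C, E, B are collinear ∩ AB ⟂ CE]
   → B = (43/29, -209/29)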